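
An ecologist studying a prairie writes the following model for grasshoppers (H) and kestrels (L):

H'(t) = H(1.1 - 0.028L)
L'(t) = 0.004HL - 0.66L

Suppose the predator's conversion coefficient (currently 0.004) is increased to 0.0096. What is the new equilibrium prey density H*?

At the interior fixed point, setting dL/dt = 0 with L > 0 fixes H* = (predator death rate)/(HL coefficient) — independent of the other coefficients.
With the change, H* = 0.66/0.0096 = 68.8; it falls from 165.

H* ≈ 68.8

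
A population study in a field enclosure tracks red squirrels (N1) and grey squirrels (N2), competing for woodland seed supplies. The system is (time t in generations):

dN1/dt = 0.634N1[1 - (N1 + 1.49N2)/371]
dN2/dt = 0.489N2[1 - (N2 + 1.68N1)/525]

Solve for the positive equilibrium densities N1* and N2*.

N1* ≈ 274, N2* ≈ 65.4

Setting both brackets to zero gives the nullclines N1 + 1.49N2 = 371 and 1.68N1 + N2 = 525.
Substituting N2 = 525 - 1.68N1 into the first: N1(1 - 1.49·1.68) = 371 - 1.49·525.
So N1* = -411/-1.5 = 274, and then N2* = 525 - 1.68·274 = 65.4.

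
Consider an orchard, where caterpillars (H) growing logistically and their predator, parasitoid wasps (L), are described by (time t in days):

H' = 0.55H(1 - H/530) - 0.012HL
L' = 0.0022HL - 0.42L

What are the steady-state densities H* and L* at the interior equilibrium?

H* ≈ 191, L* ≈ 29.3

From dL/dt = 0 with L > 0: 0.0022H* = 0.42, so H* = 191.
Substitute into dH/dt = 0: 0.55(1 - 191/530) = 0.012L*.
The bracket is 0.64, giving L* = 0.352/0.012 = 29.3.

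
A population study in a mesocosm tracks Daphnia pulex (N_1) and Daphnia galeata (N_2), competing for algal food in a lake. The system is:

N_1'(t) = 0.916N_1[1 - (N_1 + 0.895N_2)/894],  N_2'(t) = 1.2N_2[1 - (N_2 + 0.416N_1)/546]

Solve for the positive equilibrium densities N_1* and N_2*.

N_1* ≈ 646, N_2* ≈ 277

Setting both brackets to zero gives the nullclines N_1 + 0.895N_2 = 894 and 0.416N_1 + N_2 = 546.
Substituting N_2 = 546 - 0.416N_1 into the first: N_1(1 - 0.895·0.416) = 894 - 0.895·546.
So N_1* = 405/0.628 = 646, and then N_2* = 546 - 0.416·646 = 277.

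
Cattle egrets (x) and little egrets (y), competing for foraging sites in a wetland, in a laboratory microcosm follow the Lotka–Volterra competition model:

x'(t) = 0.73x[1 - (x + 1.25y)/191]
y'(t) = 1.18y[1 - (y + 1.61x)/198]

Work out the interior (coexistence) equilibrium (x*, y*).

x* ≈ 55.8, y* ≈ 108

Setting both brackets to zero gives the nullclines x + 1.25y = 191 and 1.61x + y = 198.
Substituting y = 198 - 1.61x into the first: x(1 - 1.25·1.61) = 191 - 1.25·198.
So x* = -56.5/-1.01 = 55.8, and then y* = 198 - 1.61·55.8 = 108.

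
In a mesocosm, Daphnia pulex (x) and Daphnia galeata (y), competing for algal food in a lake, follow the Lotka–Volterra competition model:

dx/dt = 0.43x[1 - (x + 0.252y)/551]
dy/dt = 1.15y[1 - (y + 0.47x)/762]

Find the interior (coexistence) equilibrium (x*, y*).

Setting both brackets to zero gives the nullclines x + 0.252y = 551 and 0.47x + y = 762.
Substituting y = 762 - 0.47x into the first: x(1 - 0.252·0.47) = 551 - 0.252·762.
So x* = 359/0.882 = 407, and then y* = 762 - 0.47·407 = 571.

x* ≈ 407, y* ≈ 571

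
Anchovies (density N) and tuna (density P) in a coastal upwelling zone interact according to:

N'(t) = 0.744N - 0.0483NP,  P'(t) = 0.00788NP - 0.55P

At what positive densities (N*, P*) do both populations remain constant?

N* ≈ 69.8, P* ≈ 15.4

Set dP/dt = 0 with P > 0: 0.00788N - 0.55 = 0, so N* = 0.55/0.00788 = 69.8.
Set dN/dt = 0 with N > 0: 0.744 - 0.0483P = 0, so P* = 0.744/0.0483 = 15.4.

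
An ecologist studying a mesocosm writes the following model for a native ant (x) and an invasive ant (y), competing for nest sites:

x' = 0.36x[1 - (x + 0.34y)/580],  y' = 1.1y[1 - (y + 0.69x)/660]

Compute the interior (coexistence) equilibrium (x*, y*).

x* ≈ 465, y* ≈ 339

Setting both brackets to zero gives the nullclines x + 0.34y = 580 and 0.69x + y = 660.
Substituting y = 660 - 0.69x into the first: x(1 - 0.34·0.69) = 580 - 0.34·660.
So x* = 356/0.765 = 465, and then y* = 660 - 0.69·465 = 339.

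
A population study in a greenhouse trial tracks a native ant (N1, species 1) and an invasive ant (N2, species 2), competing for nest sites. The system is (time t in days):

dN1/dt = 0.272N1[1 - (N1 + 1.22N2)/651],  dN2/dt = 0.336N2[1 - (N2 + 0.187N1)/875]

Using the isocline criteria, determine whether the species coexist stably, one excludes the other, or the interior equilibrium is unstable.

species 2 excludes species 1

Compare the nullcline intercepts: K1/α12 = 651/1.22 = 534 < K2 = 875; K2/α21 = 875/0.187 = 4680 > K1 = 651.
Since the inequalities point opposite ways, species 2 can invade but species 1 cannot.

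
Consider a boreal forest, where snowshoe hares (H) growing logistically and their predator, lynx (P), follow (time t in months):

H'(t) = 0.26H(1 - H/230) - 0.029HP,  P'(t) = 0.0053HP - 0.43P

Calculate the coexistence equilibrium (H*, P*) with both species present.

From dP/dt = 0 with P > 0: 0.0053H* = 0.43, so H* = 81.1.
Substitute into dH/dt = 0: 0.26(1 - 81.1/230) = 0.029P*.
The bracket is 0.647, giving P* = 0.168/0.029 = 5.8.

H* ≈ 81.1, P* ≈ 5.8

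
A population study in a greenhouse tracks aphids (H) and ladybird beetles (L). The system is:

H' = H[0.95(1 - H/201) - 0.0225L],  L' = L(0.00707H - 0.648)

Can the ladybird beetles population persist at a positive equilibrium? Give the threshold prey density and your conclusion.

Threshold H = 91.7; K > 91.7, so yes, the predator persists.

The predator equation gives dL/dt > 0 only when H > 0.648/0.00707 = 91.7.
Without the predator, H → K = 201. Since 201 > 91.7, the predator can invade and persist.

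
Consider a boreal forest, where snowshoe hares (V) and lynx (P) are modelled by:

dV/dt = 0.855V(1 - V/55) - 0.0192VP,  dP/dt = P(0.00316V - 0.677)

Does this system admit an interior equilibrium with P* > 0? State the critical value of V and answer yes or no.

Threshold V = 214; K < 214, so no, the predator goes extinct.

The predator equation gives dP/dt > 0 only when V > 0.677/0.00316 = 214.
Without the predator, V → K = 55. Since 55 < 214, the predator cannot invade.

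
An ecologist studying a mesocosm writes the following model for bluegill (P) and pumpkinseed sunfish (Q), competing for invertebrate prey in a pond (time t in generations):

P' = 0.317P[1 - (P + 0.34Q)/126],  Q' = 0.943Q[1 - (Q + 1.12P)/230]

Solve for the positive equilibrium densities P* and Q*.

Setting both brackets to zero gives the nullclines P + 0.34Q = 126 and 1.12P + Q = 230.
Substituting Q = 230 - 1.12P into the first: P(1 - 0.34·1.12) = 126 - 0.34·230.
So P* = 47.8/0.619 = 77.2, and then Q* = 230 - 1.12·77.2 = 144.

P* ≈ 77.2, Q* ≈ 144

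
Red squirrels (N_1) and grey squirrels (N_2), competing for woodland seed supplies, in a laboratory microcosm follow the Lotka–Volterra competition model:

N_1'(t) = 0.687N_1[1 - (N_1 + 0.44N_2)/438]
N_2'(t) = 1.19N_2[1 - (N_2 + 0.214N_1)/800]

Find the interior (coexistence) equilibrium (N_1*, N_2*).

Setting both brackets to zero gives the nullclines N_1 + 0.44N_2 = 438 and 0.214N_1 + N_2 = 800.
Substituting N_2 = 800 - 0.214N_1 into the first: N_1(1 - 0.44·0.214) = 438 - 0.44·800.
So N_1* = 86/0.906 = 94.9, and then N_2* = 800 - 0.214·94.9 = 780.

N_1* ≈ 94.9, N_2* ≈ 780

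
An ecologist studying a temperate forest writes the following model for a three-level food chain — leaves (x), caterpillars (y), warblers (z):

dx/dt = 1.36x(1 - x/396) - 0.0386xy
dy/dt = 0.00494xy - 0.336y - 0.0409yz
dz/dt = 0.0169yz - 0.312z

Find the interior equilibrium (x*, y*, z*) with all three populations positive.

From dz/dt = 0: 0.0169y* = 0.312, so y* = 18.5.
From dx/dt = 0: 1.36(1 - x*/396) = 0.0386·18.5, giving x* = 396·(1 - 0.524) = 189.
From dy/dt = 0: 0.00494·189 - 0.336 = 0.0409z*, so z* = 0.595/0.0409 = 14.6.

x* ≈ 189, y* ≈ 18.5, z* ≈ 14.6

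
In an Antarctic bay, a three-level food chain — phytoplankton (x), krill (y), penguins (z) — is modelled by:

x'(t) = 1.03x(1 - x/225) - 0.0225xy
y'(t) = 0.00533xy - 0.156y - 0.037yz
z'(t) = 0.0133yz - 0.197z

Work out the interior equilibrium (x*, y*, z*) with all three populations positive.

x* ≈ 152, y* ≈ 14.8, z* ≈ 17.7

From dz/dt = 0: 0.0133y* = 0.197, so y* = 14.8.
From dx/dt = 0: 1.03(1 - x*/225) = 0.0225·14.8, giving x* = 225·(1 - 0.324) = 152.
From dy/dt = 0: 0.00533·152 - 0.156 = 0.037z*, so z* = 0.655/0.037 = 17.7.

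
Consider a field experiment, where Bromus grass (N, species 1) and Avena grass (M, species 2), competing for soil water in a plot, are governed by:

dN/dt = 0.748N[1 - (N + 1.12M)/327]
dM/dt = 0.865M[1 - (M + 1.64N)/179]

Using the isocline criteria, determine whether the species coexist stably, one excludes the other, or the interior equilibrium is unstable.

species 1 excludes species 2

Compare the nullcline intercepts: K1/α12 = 327/1.12 = 292 > K2 = 179; K2/α21 = 179/1.64 = 109 < K1 = 327.
Since the inequalities point opposite ways, species 1 can invade but species 2 cannot.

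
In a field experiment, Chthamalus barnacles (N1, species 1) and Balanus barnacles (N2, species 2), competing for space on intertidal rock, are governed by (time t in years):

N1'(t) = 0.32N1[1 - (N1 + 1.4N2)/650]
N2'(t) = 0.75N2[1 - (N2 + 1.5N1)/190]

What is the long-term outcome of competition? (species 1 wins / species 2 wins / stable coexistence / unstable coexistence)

Compare the nullcline intercepts: K1/α12 = 650/1.4 = 464 > K2 = 190; K2/α21 = 190/1.5 = 127 < K1 = 650.
Since the inequalities point opposite ways, species 1 can invade but species 2 cannot.

species 1 excludes species 2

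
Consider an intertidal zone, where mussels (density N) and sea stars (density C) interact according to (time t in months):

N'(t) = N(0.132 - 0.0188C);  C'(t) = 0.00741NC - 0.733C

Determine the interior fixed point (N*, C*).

N* ≈ 98.9, C* ≈ 7.02

Set dC/dt = 0 with C > 0: 0.00741N - 0.733 = 0, so N* = 0.733/0.00741 = 98.9.
Set dN/dt = 0 with N > 0: 0.132 - 0.0188C = 0, so C* = 0.132/0.0188 = 7.02.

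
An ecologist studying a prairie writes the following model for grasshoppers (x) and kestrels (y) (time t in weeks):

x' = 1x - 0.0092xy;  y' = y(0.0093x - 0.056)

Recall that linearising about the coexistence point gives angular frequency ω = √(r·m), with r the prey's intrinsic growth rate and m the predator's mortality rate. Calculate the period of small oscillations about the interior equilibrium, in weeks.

T ≈ 26.6 weeks

Here r = 1 and m = 0.056, so r·m = 0.056.
ω = √0.056 = 0.237 per week, hence T = 2π/ω ≈ 26.6 weeks.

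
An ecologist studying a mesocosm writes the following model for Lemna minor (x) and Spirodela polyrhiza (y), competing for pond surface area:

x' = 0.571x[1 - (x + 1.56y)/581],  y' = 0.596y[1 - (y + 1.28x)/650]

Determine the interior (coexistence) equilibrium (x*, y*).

x* ≈ 434, y* ≈ 94

Setting both brackets to zero gives the nullclines x + 1.56y = 581 and 1.28x + y = 650.
Substituting y = 650 - 1.28x into the first: x(1 - 1.56·1.28) = 581 - 1.56·650.
So x* = -433/-0.997 = 434, and then y* = 650 - 1.28·434 = 94.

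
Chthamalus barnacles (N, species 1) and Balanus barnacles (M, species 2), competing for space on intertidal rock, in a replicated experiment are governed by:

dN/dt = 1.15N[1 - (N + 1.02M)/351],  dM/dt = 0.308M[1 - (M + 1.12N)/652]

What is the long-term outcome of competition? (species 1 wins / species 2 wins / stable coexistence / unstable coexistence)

Compare the nullcline intercepts: K1/α12 = 351/1.02 = 344 < K2 = 652; K2/α21 = 652/1.12 = 582 > K1 = 351.
Since the inequalities point opposite ways, species 2 can invade but species 1 cannot.

species 2 excludes species 1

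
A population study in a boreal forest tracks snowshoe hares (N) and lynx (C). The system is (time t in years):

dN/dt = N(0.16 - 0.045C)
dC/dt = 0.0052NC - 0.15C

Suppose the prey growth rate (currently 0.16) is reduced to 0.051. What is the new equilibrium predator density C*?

C* ≈ 1.13

At the interior fixed point, setting dN/dt = 0 with N > 0 fixes C* = (prey growth rate)/(NC coefficient) — independent of the other coefficients.
With the change, C* = 0.051/0.045 = 1.13; it falls from 3.56.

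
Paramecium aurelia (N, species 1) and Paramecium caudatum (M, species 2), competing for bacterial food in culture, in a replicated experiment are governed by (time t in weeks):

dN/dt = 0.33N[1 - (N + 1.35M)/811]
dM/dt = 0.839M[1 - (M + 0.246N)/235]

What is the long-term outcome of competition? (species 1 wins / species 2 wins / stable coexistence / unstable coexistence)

Compare the nullcline intercepts: K1/α12 = 811/1.35 = 601 > K2 = 235; K2/α21 = 235/0.246 = 955 > K1 = 811.
Since both inequalities hold, each species can invade when rare, so the interior equilibrium is stable.

stable coexistence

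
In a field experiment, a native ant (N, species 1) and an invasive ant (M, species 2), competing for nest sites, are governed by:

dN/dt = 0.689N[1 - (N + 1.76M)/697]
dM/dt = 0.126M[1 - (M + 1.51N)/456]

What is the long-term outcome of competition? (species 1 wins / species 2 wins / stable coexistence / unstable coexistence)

Compare the nullcline intercepts: K1/α12 = 697/1.76 = 396 < K2 = 456; K2/α21 = 456/1.51 = 302 < K1 = 697.
Since both are reversed, neither can invade when rare; the interior point is a saddle.

unstable coexistence (outcome depends on initial conditions)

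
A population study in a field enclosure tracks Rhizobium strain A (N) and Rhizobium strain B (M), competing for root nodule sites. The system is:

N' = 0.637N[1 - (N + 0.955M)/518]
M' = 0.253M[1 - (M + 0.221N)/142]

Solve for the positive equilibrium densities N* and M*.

Setting both brackets to zero gives the nullclines N + 0.955M = 518 and 0.221N + M = 142.
Substituting M = 142 - 0.221N into the first: N(1 - 0.955·0.221) = 518 - 0.955·142.
So N* = 382/0.789 = 485, and then M* = 142 - 0.221·485 = 34.9.

N* ≈ 485, M* ≈ 34.9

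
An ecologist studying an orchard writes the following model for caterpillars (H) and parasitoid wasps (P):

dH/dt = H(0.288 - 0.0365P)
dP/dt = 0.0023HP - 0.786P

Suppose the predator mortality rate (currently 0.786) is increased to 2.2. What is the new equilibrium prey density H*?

At the interior fixed point, setting dP/dt = 0 with P > 0 fixes H* = (predator death rate)/(HP coefficient) — independent of the other coefficients.
With the change, H* = 2.2/0.0023 = 957; it rises from 342.

H* ≈ 957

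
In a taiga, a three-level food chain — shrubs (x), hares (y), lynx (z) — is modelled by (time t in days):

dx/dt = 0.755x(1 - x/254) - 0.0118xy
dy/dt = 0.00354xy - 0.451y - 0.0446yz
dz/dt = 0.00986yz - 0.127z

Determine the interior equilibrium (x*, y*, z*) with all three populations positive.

x* ≈ 203, y* ≈ 12.9, z* ≈ 5.99

From dz/dt = 0: 0.00986y* = 0.127, so y* = 12.9.
From dx/dt = 0: 0.755(1 - x*/254) = 0.0118·12.9, giving x* = 254·(1 - 0.201) = 203.
From dy/dt = 0: 0.00354·203 - 0.451 = 0.0446z*, so z* = 0.267/0.0446 = 5.99.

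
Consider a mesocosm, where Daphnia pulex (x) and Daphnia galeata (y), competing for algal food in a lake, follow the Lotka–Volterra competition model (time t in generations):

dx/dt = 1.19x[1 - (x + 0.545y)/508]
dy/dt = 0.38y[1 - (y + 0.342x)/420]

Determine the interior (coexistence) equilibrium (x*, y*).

x* ≈ 343, y* ≈ 303

Setting both brackets to zero gives the nullclines x + 0.545y = 508 and 0.342x + y = 420.
Substituting y = 420 - 0.342x into the first: x(1 - 0.545·0.342) = 508 - 0.545·420.
So x* = 279/0.814 = 343, and then y* = 420 - 0.342·343 = 303.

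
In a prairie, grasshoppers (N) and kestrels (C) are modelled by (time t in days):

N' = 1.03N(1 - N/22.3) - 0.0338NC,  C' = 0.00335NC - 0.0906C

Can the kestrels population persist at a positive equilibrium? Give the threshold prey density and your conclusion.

The predator equation gives dC/dt > 0 only when N > 0.0906/0.00335 = 27.
Without the predator, N → K = 22.3. Since 22.3 < 27, the predator cannot invade.

Threshold N = 27; K < 27, so no, the predator goes extinct.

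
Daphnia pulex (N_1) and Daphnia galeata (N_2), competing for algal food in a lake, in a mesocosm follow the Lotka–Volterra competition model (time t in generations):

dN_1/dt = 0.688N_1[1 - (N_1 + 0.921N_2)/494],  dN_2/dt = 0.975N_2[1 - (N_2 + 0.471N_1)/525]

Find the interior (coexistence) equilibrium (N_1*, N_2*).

Setting both brackets to zero gives the nullclines N_1 + 0.921N_2 = 494 and 0.471N_1 + N_2 = 525.
Substituting N_2 = 525 - 0.471N_1 into the first: N_1(1 - 0.921·0.471) = 494 - 0.921·525.
So N_1* = 10.5/0.566 = 18.5, and then N_2* = 525 - 0.471·18.5 = 516.

N_1* ≈ 18.5, N_2* ≈ 516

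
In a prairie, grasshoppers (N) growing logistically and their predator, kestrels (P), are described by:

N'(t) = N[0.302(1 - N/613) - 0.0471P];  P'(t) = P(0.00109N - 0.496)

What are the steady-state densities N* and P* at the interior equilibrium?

From dP/dt = 0 with P > 0: 0.00109N* = 0.496, so N* = 455.
Substitute into dN/dt = 0: 0.302(1 - 455/613) = 0.0471P*.
The bracket is 0.258, giving P* = 0.0778/0.0471 = 1.65.

N* ≈ 455, P* ≈ 1.65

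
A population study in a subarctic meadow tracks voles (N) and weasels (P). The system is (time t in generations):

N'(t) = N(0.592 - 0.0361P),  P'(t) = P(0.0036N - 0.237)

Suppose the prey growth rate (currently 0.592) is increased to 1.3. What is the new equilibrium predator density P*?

P* ≈ 36

At the interior fixed point, setting dN/dt = 0 with N > 0 fixes P* = (prey growth rate)/(NP coefficient) — independent of the other coefficients.
With the change, P* = 1.3/0.0361 = 36; it rises from 16.4.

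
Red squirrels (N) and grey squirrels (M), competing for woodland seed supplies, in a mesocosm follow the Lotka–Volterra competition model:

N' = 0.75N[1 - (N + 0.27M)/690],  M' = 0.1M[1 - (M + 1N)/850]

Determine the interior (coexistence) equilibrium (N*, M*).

Setting both brackets to zero gives the nullclines N + 0.27M = 690 and 1N + M = 850.
Substituting M = 850 - 1N into the first: N(1 - 0.27·1) = 690 - 0.27·850.
So N* = 460/0.73 = 631, and then M* = 850 - 1·631 = 219.

N* ≈ 631, M* ≈ 219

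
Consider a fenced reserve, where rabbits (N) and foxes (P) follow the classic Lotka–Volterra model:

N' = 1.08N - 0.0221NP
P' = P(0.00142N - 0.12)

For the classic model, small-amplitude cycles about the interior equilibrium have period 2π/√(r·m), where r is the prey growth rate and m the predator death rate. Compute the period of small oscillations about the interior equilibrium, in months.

Here r = 1.08 and m = 0.12, so r·m = 0.13.
ω = √0.13 = 0.36 per month, hence T = 2π/ω ≈ 17.5 months.

T ≈ 17.5 months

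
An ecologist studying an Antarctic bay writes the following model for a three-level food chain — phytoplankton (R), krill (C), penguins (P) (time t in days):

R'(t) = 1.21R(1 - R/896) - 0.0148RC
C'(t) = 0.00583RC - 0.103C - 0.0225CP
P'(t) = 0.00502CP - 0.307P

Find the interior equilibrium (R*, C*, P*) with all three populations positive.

From dP/dt = 0: 0.00502C* = 0.307, so C* = 61.2.
From dR/dt = 0: 1.21(1 - R*/896) = 0.0148·61.2, giving R* = 896·(1 - 0.748) = 226.
From dC/dt = 0: 0.00583·226 - 0.103 = 0.0225P*, so P* = 1.21/0.0225 = 53.9.

R* ≈ 226, C* ≈ 61.2, P* ≈ 53.9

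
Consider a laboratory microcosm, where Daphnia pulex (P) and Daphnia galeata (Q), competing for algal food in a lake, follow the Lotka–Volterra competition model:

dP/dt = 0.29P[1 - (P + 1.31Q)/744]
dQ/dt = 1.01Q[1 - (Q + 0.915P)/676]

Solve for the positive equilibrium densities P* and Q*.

Setting both brackets to zero gives the nullclines P + 1.31Q = 744 and 0.915P + Q = 676.
Substituting Q = 676 - 0.915P into the first: P(1 - 1.31·0.915) = 744 - 1.31·676.
So P* = -142/-0.199 = 713, and then Q* = 676 - 0.915·713 = 24.

P* ≈ 713, Q* ≈ 24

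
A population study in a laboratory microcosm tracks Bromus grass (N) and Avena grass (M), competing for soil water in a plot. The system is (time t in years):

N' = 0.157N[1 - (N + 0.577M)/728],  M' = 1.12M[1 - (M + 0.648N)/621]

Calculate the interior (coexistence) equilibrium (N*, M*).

Setting both brackets to zero gives the nullclines N + 0.577M = 728 and 0.648N + M = 621.
Substituting M = 621 - 0.648N into the first: N(1 - 0.577·0.648) = 728 - 0.577·621.
So N* = 370/0.626 = 590, and then M* = 621 - 0.648·590 = 238.

N* ≈ 590, M* ≈ 238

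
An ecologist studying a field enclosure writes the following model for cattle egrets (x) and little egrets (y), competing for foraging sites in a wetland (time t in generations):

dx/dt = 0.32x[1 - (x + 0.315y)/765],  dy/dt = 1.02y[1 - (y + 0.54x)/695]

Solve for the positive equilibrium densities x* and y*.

x* ≈ 658, y* ≈ 340

Setting both brackets to zero gives the nullclines x + 0.315y = 765 and 0.54x + y = 695.
Substituting y = 695 - 0.54x into the first: x(1 - 0.315·0.54) = 765 - 0.315·695.
So x* = 546/0.83 = 658, and then y* = 695 - 0.54·658 = 340.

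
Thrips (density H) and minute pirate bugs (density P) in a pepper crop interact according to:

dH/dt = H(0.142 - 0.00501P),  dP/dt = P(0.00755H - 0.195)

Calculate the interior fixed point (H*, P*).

H* ≈ 25.8, P* ≈ 28.3

Set dP/dt = 0 with P > 0: 0.00755H - 0.195 = 0, so H* = 0.195/0.00755 = 25.8.
Set dH/dt = 0 with H > 0: 0.142 - 0.00501P = 0, so P* = 0.142/0.00501 = 28.3.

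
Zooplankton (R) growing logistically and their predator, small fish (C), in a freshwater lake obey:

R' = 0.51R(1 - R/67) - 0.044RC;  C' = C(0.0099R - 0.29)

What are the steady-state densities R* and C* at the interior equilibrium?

R* ≈ 29.3, C* ≈ 6.52

From dC/dt = 0 with C > 0: 0.0099R* = 0.29, so R* = 29.3.
Substitute into dR/dt = 0: 0.51(1 - 29.3/67) = 0.044C*.
The bracket is 0.563, giving C* = 0.287/0.044 = 6.52.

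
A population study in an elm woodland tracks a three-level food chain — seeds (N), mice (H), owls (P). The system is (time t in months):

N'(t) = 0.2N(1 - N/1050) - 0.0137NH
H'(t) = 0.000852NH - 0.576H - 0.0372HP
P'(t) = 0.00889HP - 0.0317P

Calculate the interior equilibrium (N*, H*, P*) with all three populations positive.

From dP/dt = 0: 0.00889H* = 0.0317, so H* = 3.57.
From dN/dt = 0: 0.2(1 - N*/1050) = 0.0137·3.57, giving N* = 1050·(1 - 0.244) = 794.
From dH/dt = 0: 0.000852·794 - 0.576 = 0.0372P*, so P* = 0.1/0.0372 = 2.69.

N* ≈ 794, H* ≈ 3.57, P* ≈ 2.69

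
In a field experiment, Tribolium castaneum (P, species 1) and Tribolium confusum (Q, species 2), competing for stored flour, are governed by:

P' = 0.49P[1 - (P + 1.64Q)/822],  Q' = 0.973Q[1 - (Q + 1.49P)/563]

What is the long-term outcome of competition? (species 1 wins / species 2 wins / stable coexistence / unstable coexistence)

unstable coexistence (outcome depends on initial conditions)

Compare the nullcline intercepts: K1/α12 = 822/1.64 = 501 < K2 = 563; K2/α21 = 563/1.49 = 378 < K1 = 822.
Since both are reversed, neither can invade when rare; the interior point is a saddle.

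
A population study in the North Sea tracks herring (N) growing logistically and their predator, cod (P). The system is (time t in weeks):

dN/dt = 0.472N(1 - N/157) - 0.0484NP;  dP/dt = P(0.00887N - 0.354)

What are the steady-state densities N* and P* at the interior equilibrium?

From dP/dt = 0 with P > 0: 0.00887N* = 0.354, so N* = 39.9.
Substitute into dN/dt = 0: 0.472(1 - 39.9/157) = 0.0484P*.
The bracket is 0.746, giving P* = 0.352/0.0484 = 7.27.

N* ≈ 39.9, P* ≈ 7.27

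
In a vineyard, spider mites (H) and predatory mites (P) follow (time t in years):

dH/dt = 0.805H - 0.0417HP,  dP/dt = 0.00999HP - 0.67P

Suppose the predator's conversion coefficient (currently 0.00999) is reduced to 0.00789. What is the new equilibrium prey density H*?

H* ≈ 84.9

At the interior fixed point, setting dP/dt = 0 with P > 0 fixes H* = (predator death rate)/(HP coefficient) — independent of the other coefficients.
With the change, H* = 0.67/0.00789 = 84.9; it rises from 67.1.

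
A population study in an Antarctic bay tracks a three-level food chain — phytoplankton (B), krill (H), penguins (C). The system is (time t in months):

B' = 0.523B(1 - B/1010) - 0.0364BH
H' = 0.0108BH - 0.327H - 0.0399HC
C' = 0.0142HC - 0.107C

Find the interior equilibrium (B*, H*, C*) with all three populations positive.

From dC/dt = 0: 0.0142H* = 0.107, so H* = 7.54.
From dB/dt = 0: 0.523(1 - B*/1010) = 0.0364·7.54, giving B* = 1010·(1 - 0.524) = 480.
From dH/dt = 0: 0.0108·480 - 0.327 = 0.0399C*, so C* = 4.86/0.0399 = 122.

B* ≈ 480, H* ≈ 7.54, C* ≈ 122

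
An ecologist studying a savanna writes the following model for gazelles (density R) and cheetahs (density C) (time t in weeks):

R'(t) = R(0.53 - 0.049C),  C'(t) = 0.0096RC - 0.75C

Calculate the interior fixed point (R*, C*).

Set dC/dt = 0 with C > 0: 0.0096R - 0.75 = 0, so R* = 0.75/0.0096 = 78.1.
Set dR/dt = 0 with R > 0: 0.53 - 0.049C = 0, so C* = 0.53/0.049 = 10.8.

R* ≈ 78.1, C* ≈ 10.8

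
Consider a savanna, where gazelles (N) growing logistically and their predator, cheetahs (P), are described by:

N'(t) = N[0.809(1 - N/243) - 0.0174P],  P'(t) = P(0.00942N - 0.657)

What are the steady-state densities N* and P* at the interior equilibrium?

From dP/dt = 0 with P > 0: 0.00942N* = 0.657, so N* = 69.7.
Substitute into dN/dt = 0: 0.809(1 - 69.7/243) = 0.0174P*.
The bracket is 0.713, giving P* = 0.577/0.0174 = 33.1.

N* ≈ 69.7, P* ≈ 33.1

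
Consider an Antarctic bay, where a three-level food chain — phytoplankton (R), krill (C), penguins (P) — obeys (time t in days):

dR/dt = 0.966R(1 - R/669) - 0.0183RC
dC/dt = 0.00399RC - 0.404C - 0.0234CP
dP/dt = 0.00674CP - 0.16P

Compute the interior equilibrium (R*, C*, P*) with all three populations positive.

R* ≈ 368, C* ≈ 23.7, P* ≈ 45.5

From dP/dt = 0: 0.00674C* = 0.16, so C* = 23.7.
From dR/dt = 0: 0.966(1 - R*/669) = 0.0183·23.7, giving R* = 669·(1 - 0.45) = 368.
From dC/dt = 0: 0.00399·368 - 0.404 = 0.0234P*, so P* = 1.06/0.0234 = 45.5.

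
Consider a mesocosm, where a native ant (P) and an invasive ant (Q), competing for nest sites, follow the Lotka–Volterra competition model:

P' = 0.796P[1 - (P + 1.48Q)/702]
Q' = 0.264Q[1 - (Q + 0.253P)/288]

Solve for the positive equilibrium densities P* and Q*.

P* ≈ 441, Q* ≈ 176

Setting both brackets to zero gives the nullclines P + 1.48Q = 702 and 0.253P + Q = 288.
Substituting Q = 288 - 0.253P into the first: P(1 - 1.48·0.253) = 702 - 1.48·288.
So P* = 276/0.626 = 441, and then Q* = 288 - 0.253·441 = 176.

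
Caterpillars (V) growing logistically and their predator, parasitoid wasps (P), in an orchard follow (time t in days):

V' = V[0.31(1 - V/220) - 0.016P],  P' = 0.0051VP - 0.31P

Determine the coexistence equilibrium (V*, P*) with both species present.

From dP/dt = 0 with P > 0: 0.0051V* = 0.31, so V* = 60.8.
Substitute into dV/dt = 0: 0.31(1 - 60.8/220) = 0.016P*.
The bracket is 0.724, giving P* = 0.224/0.016 = 14.

V* ≈ 60.8, P* ≈ 14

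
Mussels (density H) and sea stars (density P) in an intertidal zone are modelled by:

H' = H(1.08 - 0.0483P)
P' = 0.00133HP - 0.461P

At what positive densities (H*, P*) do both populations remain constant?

H* ≈ 347, P* ≈ 22.4

Set dP/dt = 0 with P > 0: 0.00133H - 0.461 = 0, so H* = 0.461/0.00133 = 347.
Set dH/dt = 0 with H > 0: 1.08 - 0.0483P = 0, so P* = 1.08/0.0483 = 22.4.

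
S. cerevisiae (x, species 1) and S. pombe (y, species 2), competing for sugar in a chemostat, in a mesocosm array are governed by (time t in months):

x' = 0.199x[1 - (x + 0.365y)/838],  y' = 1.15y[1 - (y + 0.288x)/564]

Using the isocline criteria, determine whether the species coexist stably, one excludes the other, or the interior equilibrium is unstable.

Compare the nullcline intercepts: K1/α12 = 838/0.365 = 2300 > K2 = 564; K2/α21 = 564/0.288 = 1960 > K1 = 838.
Since both inequalities hold, each species can invade when rare, so the interior equilibrium is stable.

stable coexistence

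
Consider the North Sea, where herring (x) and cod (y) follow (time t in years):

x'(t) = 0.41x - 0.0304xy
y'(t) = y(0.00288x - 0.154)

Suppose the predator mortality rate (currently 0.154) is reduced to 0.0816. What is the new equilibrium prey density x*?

x* ≈ 28.3

At the interior fixed point, setting dy/dt = 0 with y > 0 fixes x* = (predator death rate)/(xy coefficient) — independent of the other coefficients.
With the change, x* = 0.0816/0.00288 = 28.3; it falls from 53.5.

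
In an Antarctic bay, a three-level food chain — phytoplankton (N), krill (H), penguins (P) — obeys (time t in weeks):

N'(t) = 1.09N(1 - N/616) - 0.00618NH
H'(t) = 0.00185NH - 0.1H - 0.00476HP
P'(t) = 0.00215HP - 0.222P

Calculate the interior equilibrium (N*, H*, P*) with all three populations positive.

N* ≈ 255, H* ≈ 103, P* ≈ 78.2

From dP/dt = 0: 0.00215H* = 0.222, so H* = 103.
From dN/dt = 0: 1.09(1 - N*/616) = 0.00618·103, giving N* = 616·(1 - 0.585) = 255.
From dH/dt = 0: 0.00185·255 - 0.1 = 0.00476P*, so P* = 0.372/0.00476 = 78.2.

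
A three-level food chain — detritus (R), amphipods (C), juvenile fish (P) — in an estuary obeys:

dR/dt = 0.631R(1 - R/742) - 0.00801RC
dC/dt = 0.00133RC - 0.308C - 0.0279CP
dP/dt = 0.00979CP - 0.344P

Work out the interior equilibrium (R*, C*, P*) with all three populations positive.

R* ≈ 411, C* ≈ 35.1, P* ≈ 8.55

From dP/dt = 0: 0.00979C* = 0.344, so C* = 35.1.
From dR/dt = 0: 0.631(1 - R*/742) = 0.00801·35.1, giving R* = 742·(1 - 0.446) = 411.
From dC/dt = 0: 0.00133·411 - 0.308 = 0.0279P*, so P* = 0.239/0.0279 = 8.55.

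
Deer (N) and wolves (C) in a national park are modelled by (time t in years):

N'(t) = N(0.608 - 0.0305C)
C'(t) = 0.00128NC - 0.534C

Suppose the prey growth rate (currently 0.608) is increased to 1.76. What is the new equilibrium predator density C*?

C* ≈ 57.7

At the interior fixed point, setting dN/dt = 0 with N > 0 fixes C* = (prey growth rate)/(NC coefficient) — independent of the other coefficients.
With the change, C* = 1.76/0.0305 = 57.7; it rises from 19.9.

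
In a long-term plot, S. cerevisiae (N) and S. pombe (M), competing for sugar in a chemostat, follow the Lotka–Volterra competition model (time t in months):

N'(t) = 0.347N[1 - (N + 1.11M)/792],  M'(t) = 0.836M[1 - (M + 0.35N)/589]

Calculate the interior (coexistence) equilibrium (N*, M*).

Setting both brackets to zero gives the nullclines N + 1.11M = 792 and 0.35N + M = 589.
Substituting M = 589 - 0.35N into the first: N(1 - 1.11·0.35) = 792 - 1.11·589.
So N* = 138/0.611 = 226, and then M* = 589 - 0.35·226 = 510.

N* ≈ 226, M* ≈ 510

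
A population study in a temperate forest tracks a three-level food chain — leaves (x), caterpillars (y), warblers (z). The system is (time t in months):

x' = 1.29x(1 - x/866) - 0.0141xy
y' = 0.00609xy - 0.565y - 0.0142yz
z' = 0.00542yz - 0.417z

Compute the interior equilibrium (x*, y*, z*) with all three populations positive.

From dz/dt = 0: 0.00542y* = 0.417, so y* = 76.9.
From dx/dt = 0: 1.29(1 - x*/866) = 0.0141·76.9, giving x* = 866·(1 - 0.841) = 138.
From dy/dt = 0: 0.00609·138 - 0.565 = 0.0142z*, so z* = 0.274/0.0142 = 19.3.

x* ≈ 138, y* ≈ 76.9, z* ≈ 19.3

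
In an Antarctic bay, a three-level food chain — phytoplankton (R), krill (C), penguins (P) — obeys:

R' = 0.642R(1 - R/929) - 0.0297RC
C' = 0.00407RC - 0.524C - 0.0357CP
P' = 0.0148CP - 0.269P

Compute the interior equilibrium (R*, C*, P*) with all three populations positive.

R* ≈ 148, C* ≈ 18.2, P* ≈ 2.18

From dP/dt = 0: 0.0148C* = 0.269, so C* = 18.2.
From dR/dt = 0: 0.642(1 - R*/929) = 0.0297·18.2, giving R* = 929·(1 - 0.841) = 148.
From dC/dt = 0: 0.00407·148 - 0.524 = 0.0357P*, so P* = 0.0778/0.0357 = 2.18.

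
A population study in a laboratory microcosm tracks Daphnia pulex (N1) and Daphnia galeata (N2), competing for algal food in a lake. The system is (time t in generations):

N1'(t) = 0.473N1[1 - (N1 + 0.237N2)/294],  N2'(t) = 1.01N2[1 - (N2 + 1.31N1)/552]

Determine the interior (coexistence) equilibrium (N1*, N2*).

Setting both brackets to zero gives the nullclines N1 + 0.237N2 = 294 and 1.31N1 + N2 = 552.
Substituting N2 = 552 - 1.31N1 into the first: N1(1 - 0.237·1.31) = 294 - 0.237·552.
So N1* = 163/0.69 = 237, and then N2* = 552 - 1.31·237 = 242.

N1* ≈ 237, N2* ≈ 242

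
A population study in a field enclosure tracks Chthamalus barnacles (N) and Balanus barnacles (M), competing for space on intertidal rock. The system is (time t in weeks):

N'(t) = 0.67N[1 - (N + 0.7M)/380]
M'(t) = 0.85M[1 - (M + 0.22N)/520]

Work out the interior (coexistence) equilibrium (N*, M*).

Setting both brackets to zero gives the nullclines N + 0.7M = 380 and 0.22N + M = 520.
Substituting M = 520 - 0.22N into the first: N(1 - 0.7·0.22) = 380 - 0.7·520.
So N* = 16/0.846 = 18.9, and then M* = 520 - 0.22·18.9 = 516.

N* ≈ 18.9, M* ≈ 516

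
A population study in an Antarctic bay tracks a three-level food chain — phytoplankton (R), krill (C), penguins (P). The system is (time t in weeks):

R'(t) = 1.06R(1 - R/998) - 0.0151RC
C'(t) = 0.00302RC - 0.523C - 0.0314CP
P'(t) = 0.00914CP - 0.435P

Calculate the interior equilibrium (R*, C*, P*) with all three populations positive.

From dP/dt = 0: 0.00914C* = 0.435, so C* = 47.6.
From dR/dt = 0: 1.06(1 - R*/998) = 0.0151·47.6, giving R* = 998·(1 - 0.678) = 321.
From dC/dt = 0: 0.00302·321 - 0.523 = 0.0314P*, so P* = 0.448/0.0314 = 14.3.

R* ≈ 321, C* ≈ 47.6, P* ≈ 14.3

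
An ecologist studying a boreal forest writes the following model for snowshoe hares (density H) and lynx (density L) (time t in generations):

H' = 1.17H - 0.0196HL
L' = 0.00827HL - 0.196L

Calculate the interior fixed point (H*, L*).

Set dL/dt = 0 with L > 0: 0.00827H - 0.196 = 0, so H* = 0.196/0.00827 = 23.7.
Set dH/dt = 0 with H > 0: 1.17 - 0.0196L = 0, so L* = 1.17/0.0196 = 59.7.

H* ≈ 23.7, L* ≈ 59.7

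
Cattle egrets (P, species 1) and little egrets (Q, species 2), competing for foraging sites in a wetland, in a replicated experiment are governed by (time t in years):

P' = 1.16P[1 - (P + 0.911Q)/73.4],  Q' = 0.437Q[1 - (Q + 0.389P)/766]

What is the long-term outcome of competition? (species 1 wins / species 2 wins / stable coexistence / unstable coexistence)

species 2 excludes species 1

Compare the nullcline intercepts: K1/α12 = 73.4/0.911 = 80.6 < K2 = 766; K2/α21 = 766/0.389 = 1970 > K1 = 73.4.
Since the inequalities point opposite ways, species 2 can invade but species 1 cannot.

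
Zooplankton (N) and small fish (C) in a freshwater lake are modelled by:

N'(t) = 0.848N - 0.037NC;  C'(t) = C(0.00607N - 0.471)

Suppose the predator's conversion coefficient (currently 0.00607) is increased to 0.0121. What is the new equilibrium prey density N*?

At the interior fixed point, setting dC/dt = 0 with C > 0 fixes N* = (predator death rate)/(NC coefficient) — independent of the other coefficients.
With the change, N* = 0.471/0.0121 = 38.9; it falls from 77.6.

N* ≈ 38.9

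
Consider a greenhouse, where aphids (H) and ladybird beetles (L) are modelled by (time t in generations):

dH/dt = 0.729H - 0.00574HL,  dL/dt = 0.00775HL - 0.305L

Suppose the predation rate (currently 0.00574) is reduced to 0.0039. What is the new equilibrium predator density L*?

L* ≈ 187

At the interior fixed point, setting dH/dt = 0 with H > 0 fixes L* = (prey growth rate)/(HL coefficient) — independent of the other coefficients.
With the change, L* = 0.729/0.0039 = 187; it rises from 127.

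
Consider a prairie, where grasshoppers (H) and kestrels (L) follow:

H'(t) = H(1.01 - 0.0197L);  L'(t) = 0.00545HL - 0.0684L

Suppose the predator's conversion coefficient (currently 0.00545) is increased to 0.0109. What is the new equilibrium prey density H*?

At the interior fixed point, setting dL/dt = 0 with L > 0 fixes H* = (predator death rate)/(HL coefficient) — independent of the other coefficients.
With the change, H* = 0.0684/0.0109 = 6.28; it falls from 12.6.

H* ≈ 6.28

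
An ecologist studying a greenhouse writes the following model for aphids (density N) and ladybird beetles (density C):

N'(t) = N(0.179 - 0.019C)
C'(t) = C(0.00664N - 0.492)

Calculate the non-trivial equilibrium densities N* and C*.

Set dC/dt = 0 with C > 0: 0.00664N - 0.492 = 0, so N* = 0.492/0.00664 = 74.1.
Set dN/dt = 0 with N > 0: 0.179 - 0.019C = 0, so C* = 0.179/0.019 = 9.42.

N* ≈ 74.1, C* ≈ 9.42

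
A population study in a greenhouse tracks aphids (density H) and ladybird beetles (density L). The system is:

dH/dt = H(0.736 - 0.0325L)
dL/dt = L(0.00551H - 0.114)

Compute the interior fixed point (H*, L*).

Set dL/dt = 0 with L > 0: 0.00551H - 0.114 = 0, so H* = 0.114/0.00551 = 20.7.
Set dH/dt = 0 with H > 0: 0.736 - 0.0325L = 0, so L* = 0.736/0.0325 = 22.6.

H* ≈ 20.7, L* ≈ 22.6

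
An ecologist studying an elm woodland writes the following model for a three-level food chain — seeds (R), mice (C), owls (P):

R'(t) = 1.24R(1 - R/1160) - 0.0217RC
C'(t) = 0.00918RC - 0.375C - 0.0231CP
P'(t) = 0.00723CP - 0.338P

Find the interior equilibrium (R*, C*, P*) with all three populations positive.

R* ≈ 211, C* ≈ 46.7, P* ≈ 67.6

From dP/dt = 0: 0.00723C* = 0.338, so C* = 46.7.
From dR/dt = 0: 1.24(1 - R*/1160) = 0.0217·46.7, giving R* = 1160·(1 - 0.818) = 211.
From dC/dt = 0: 0.00918·211 - 0.375 = 0.0231P*, so P* = 1.56/0.0231 = 67.6.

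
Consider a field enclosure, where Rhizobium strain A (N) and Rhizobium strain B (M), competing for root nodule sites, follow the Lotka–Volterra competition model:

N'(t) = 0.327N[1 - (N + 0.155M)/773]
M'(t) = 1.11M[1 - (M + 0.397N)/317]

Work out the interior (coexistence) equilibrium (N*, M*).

Setting both brackets to zero gives the nullclines N + 0.155M = 773 and 0.397N + M = 317.
Substituting M = 317 - 0.397N into the first: N(1 - 0.155·0.397) = 773 - 0.155·317.
So N* = 724/0.938 = 771, and then M* = 317 - 0.397·771 = 10.8.

N* ≈ 771, M* ≈ 10.8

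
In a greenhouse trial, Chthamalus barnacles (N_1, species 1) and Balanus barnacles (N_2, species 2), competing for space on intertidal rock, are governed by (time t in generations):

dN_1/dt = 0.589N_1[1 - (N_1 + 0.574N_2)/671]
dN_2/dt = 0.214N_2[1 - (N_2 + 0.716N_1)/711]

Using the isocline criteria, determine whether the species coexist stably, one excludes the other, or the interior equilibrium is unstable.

Compare the nullcline intercepts: K1/α12 = 671/0.574 = 1170 > K2 = 711; K2/α21 = 711/0.716 = 993 > K1 = 671.
Since both inequalities hold, each species can invade when rare, so the interior equilibrium is stable.

stable coexistence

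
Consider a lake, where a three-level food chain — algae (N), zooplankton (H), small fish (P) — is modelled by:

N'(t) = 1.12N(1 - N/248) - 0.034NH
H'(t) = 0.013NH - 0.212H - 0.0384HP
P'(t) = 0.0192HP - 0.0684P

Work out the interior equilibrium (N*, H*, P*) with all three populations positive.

N* ≈ 221, H* ≈ 3.56, P* ≈ 69.4

From dP/dt = 0: 0.0192H* = 0.0684, so H* = 3.56.
From dN/dt = 0: 1.12(1 - N*/248) = 0.034·3.56, giving N* = 248·(1 - 0.108) = 221.
From dH/dt = 0: 0.013·221 - 0.212 = 0.0384P*, so P* = 2.66/0.0384 = 69.4.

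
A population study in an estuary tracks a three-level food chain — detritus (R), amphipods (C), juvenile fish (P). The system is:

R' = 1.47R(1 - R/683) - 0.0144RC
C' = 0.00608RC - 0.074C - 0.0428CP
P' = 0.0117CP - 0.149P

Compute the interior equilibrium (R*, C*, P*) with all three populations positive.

R* ≈ 598, C* ≈ 12.7, P* ≈ 83.2

From dP/dt = 0: 0.0117C* = 0.149, so C* = 12.7.
From dR/dt = 0: 1.47(1 - R*/683) = 0.0144·12.7, giving R* = 683·(1 - 0.125) = 598.
From dC/dt = 0: 0.00608·598 - 0.074 = 0.0428P*, so P* = 3.56/0.0428 = 83.2.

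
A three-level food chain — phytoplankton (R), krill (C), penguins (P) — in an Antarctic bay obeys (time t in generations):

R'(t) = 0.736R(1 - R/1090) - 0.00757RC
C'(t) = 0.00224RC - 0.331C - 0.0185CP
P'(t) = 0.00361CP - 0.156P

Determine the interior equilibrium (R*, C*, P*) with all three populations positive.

From dP/dt = 0: 0.00361C* = 0.156, so C* = 43.2.
From dR/dt = 0: 0.736(1 - R*/1090) = 0.00757·43.2, giving R* = 1090·(1 - 0.444) = 606.
From dC/dt = 0: 0.00224·606 - 0.331 = 0.0185P*, so P* = 1.03/0.0185 = 55.4.

R* ≈ 606, C* ≈ 43.2, P* ≈ 55.4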